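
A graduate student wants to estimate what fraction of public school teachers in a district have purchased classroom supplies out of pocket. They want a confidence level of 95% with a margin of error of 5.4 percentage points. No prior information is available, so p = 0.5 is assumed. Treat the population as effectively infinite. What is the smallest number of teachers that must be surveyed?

For 95% confidence, z = 1.960.
With p = 0.5, p(1−p) = 0.25.
n = z²·p(1−p)/E² = 1.960² × 0.2500 / 0.054² = 3.8416 × 0.2500 / 0.002916 ≈ 329.36.
Rounding up gives n = 330.

330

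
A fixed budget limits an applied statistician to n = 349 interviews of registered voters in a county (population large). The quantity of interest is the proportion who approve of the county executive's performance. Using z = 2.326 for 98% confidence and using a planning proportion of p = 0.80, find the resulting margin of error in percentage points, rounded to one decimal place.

SE(p̂) = √[p(1−p)/n] = √[0.1600/349] = 0.02141.
E = z × SE = 2.326 × 0.02141 = 0.04980, or 5.0 percentage points.

5.0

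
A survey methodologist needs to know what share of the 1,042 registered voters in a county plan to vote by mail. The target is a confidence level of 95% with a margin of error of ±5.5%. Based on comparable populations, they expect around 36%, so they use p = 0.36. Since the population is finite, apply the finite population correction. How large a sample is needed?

229

For 95% confidence, z = 1.96.
Unadjusted: n₀ = 1.96² × 0.36 × 0.64 / 0.055² ≈ 292.60, so n₀ = 293.
Finite population correction with N = 1,042: n = n₀ / (1 + (n₀−1)/N) = 293 / (1 + 292/1042) = 293 / 1.2802 ≈ 228.87.
Rounding up, n = 229.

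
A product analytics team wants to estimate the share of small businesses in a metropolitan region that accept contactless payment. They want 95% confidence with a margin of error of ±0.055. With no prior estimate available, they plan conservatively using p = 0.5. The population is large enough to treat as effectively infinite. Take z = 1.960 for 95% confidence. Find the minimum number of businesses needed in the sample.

318

With p = 0.5, p(1−p) = 0.25.
n = z²·p(1−p)/E² = 1.960² × 0.2500 / 0.055² = 3.8416 × 0.2500 / 0.003025 ≈ 317.49.
Rounding up gives n = 318.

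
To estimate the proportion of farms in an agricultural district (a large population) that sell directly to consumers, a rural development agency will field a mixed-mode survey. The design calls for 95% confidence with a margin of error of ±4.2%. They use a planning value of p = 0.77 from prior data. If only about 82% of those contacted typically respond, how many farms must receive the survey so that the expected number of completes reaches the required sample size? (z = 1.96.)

471

Completed interviews needed: n₀ = 1.96² × 0.1771 / 0.042² ≈ 385.68 → 386.
At an 82% response rate, contacts needed = 386 / 0.82 ≈ 470.73 → 471.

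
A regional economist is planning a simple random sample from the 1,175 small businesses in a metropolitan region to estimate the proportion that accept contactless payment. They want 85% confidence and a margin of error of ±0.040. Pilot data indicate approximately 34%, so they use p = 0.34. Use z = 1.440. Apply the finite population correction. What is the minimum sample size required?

234

Unadjusted: n₀ = 1.440² × 0.34 × 0.66 / 0.040² ≈ 290.82, so n₀ = 291.
Finite population correction with N = 1,175: n = n₀ / (1 + (n₀−1)/N) = 291 / (1 + 290/1175) = 291 / 1.2468 ≈ 233.40.
Rounding up, n = 234.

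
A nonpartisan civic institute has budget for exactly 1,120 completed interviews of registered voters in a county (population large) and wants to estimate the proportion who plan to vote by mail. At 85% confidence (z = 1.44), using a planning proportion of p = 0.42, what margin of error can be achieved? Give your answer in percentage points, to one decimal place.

2.1

SE(p̂) = √[p(1−p)/n] = √[0.2436/1120] = 0.01475.
E = z × SE = 1.44 × 0.01475 = 0.02124, or 2.1 percentage points.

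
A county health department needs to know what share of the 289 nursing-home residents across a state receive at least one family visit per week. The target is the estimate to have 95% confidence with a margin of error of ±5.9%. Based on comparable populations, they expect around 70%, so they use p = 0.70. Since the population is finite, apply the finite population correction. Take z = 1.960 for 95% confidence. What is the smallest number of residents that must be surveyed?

Unadjusted: n₀ = 1.960² × 0.70 × 0.30 / 0.059² ≈ 231.75, so n₀ = 232.
Finite population correction with N = 289: n = n₀ / (1 + (n₀−1)/N) = 232 / (1 + 231/289) = 232 / 1.7993 ≈ 128.94.
Rounding up, n = 129.

129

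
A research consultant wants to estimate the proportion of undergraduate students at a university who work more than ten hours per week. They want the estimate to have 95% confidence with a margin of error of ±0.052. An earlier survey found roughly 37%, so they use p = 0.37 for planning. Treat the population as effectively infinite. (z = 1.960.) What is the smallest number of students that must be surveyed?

332

With p = 0.37, p(1−p) = 0.2331.
n = z²·p(1−p)/E² = 1.960² × 0.2331 / 0.052² = 3.8416 × 0.2331 / 0.002704 ≈ 331.17.
Rounding up gives n = 332.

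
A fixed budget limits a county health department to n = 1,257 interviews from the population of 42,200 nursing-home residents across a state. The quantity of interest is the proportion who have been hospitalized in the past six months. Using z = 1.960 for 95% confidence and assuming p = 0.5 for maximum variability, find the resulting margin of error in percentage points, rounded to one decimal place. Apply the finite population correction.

Finite-population factor: (N−n)/(N−1) = (42200−1257)/(42200−1) = 0.9702.
SE(p̂) = √[p(1−p)/n · (N−n)/(N−1)] = √[0.2500/1257 × 0.9702] = 0.01389.
E = z × SE = 1.960 × 0.01389 = 0.02723 ≈ 2.7 percentage points.

2.7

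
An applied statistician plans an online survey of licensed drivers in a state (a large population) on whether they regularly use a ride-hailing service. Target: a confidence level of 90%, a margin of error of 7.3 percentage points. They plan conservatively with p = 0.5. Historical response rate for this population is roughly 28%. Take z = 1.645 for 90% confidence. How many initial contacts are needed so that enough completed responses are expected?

454

Completed interviews needed: n₀ = 1.645² × 0.2500 / 0.073² ≈ 126.95 → 127.
At a 28% response rate, contacts needed = 127 / 0.28 ≈ 453.57 → 454.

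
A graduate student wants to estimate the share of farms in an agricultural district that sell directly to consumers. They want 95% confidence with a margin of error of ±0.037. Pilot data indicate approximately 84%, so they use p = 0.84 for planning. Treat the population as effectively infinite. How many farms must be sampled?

378

For 95% confidence, z = 1.960.
With p = 0.84, p(1−p) = 0.1344.
n = z²·p(1−p)/E² = 1.960² × 0.1344 / 0.037² = 3.8416 × 0.1344 / 0.001369 ≈ 377.14.
Rounding up gives n = 378.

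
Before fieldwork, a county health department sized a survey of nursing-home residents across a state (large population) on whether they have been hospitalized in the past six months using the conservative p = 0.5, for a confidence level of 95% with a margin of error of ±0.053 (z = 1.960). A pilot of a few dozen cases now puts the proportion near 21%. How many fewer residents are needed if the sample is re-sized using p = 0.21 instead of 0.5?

115

Conservative (p = 0.5): n = 1.960² × 0.25 / 0.053² ≈ 341.90 → 342.
Using p = 0.21: p(1−p) = 0.1659, so n = 1.960² × 0.1659 / 0.053² ≈ 226.89 → 227.
Reduction: 342 − 227 = 115.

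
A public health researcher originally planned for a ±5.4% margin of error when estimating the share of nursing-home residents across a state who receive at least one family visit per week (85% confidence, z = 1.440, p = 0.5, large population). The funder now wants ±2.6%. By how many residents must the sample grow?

At ±5.4%: n = 1.440² × 0.2500 / 0.054² ≈ 177.78 → 178.
At ±2.6%: n = 1.440² × 0.2500 / 0.026² ≈ 766.86 → 767.
Additional respondents: 767 − 178 = 589.

589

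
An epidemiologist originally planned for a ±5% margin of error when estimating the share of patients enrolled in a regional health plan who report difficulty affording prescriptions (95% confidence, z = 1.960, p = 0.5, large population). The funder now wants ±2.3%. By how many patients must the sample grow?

1431

At ±5%: n = 1.960² × 0.2500 / 0.050² ≈ 384.16 → 385.
At ±2.3%: n = 1.960² × 0.2500 / 0.023² ≈ 1815.50 → 1816.
Additional respondents: 1816 − 385 = 1431.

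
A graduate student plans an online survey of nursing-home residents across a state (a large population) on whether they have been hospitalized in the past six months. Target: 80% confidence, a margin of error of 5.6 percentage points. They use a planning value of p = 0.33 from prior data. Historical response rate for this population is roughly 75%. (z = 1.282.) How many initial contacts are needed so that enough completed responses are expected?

Completed interviews needed: n₀ = 1.282² × 0.2211 / 0.056² ≈ 115.87 → 116.
At a 75% response rate, contacts needed = 116 / 0.75 ≈ 154.67 → 155.

155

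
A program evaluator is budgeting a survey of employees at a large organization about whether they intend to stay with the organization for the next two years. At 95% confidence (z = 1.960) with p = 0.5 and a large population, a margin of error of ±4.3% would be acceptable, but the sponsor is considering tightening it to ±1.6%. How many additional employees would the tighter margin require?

At ±4.3%: n = 1.960² × 0.2500 / 0.043² ≈ 519.42 → 520.
At ±1.6%: n = 1.960² × 0.2500 / 0.016² ≈ 3751.56 → 3752.
Additional respondents: 3752 − 520 = 3232.

3232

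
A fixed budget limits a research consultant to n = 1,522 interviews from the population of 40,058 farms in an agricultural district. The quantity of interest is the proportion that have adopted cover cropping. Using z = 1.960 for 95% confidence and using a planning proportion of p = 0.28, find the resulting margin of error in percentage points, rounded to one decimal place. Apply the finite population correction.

Finite-population factor: (N−n)/(N−1) = (40058−1522)/(40058−1) = 0.9620.
SE(p̂) = √[p(1−p)/n · (N−n)/(N−1)] = √[0.2016/1522 × 0.9620] = 0.01129.
E = z × SE = 1.960 × 0.01129 = 0.02213 ≈ 2.2 percentage points.

2.2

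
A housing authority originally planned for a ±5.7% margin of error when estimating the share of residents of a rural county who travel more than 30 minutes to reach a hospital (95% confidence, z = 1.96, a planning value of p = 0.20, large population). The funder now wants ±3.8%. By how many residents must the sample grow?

At ±5.7%: n = 1.96² × 0.1600 / 0.057² ≈ 189.18 → 190.
At ±3.8%: n = 1.96² × 0.1600 / 0.038² ≈ 425.66 → 426.
Additional respondents: 426 − 190 = 236.

236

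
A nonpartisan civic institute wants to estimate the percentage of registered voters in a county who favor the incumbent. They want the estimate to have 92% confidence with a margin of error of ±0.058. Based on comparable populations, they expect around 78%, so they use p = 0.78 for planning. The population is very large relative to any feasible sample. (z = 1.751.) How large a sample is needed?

157

With p = 0.78, p(1−p) = 0.1716.
n = z²·p(1−p)/E² = 1.751² × 0.1716 / 0.058² = 3.0660 × 0.1716 / 0.003364 ≈ 156.40.
Rounding up gives n = 157.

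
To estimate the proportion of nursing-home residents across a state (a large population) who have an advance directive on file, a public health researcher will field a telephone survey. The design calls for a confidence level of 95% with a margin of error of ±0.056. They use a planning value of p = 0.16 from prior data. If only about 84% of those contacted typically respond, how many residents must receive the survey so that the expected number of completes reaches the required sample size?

For 95% confidence, z = 1.960.
Completed interviews needed: n₀ = 1.960² × 0.1344 / 0.056² ≈ 164.64 → 165.
At an 84% response rate, contacts needed = 165 / 0.84 ≈ 196.43 → 197.

197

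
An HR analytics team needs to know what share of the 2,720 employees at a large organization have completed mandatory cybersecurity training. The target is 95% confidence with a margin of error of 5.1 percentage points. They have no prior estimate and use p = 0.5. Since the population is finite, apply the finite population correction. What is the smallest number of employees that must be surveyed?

For 95% confidence, z = 1.960.
Unadjusted: n₀ = 1.960² × 0.50 × 0.50 / 0.051² ≈ 369.24, so n₀ = 370.
Finite population correction with N = 2,720: n = n₀ / (1 + (n₀−1)/N) = 370 / (1 + 369/2720) = 370 / 1.1357 ≈ 325.80.
Rounding up, n = 326.

326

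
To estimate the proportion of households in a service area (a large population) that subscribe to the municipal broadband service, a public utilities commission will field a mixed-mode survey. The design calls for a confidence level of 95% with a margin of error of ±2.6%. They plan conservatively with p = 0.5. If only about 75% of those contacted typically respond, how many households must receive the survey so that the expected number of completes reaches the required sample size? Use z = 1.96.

1895

Completed interviews needed: n₀ = 1.96² × 0.2500 / 0.026² ≈ 1420.71 → 1421.
At a 75% response rate, contacts needed = 1421 / 0.75 ≈ 1894.67 → 1895.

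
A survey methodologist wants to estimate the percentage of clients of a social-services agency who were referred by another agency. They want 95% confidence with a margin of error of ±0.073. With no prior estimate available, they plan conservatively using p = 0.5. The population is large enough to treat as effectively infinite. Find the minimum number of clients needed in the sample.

For 95% confidence, z = 1.96.
With p = 0.5, p(1−p) = 0.25.
n = z²·p(1−p)/E² = 1.96² × 0.2500 / 0.073² = 3.8416 × 0.2500 / 0.005329 ≈ 180.22.
Rounding up gives n = 181.

181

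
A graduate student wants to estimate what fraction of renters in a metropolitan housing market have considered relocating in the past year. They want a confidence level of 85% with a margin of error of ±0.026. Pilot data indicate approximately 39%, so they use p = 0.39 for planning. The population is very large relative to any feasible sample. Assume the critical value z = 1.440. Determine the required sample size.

730

With p = 0.39, p(1−p) = 0.2379.
n = z²·p(1−p)/E² = 1.440² × 0.2379 / 0.026² = 2.0736 × 0.2379 / 0.000676 ≈ 729.75.
Rounding up gives n = 730.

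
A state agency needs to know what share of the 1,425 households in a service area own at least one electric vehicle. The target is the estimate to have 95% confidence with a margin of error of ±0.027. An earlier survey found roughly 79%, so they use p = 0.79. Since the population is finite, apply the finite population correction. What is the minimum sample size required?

543

For 95% confidence, z = 1.960.
Unadjusted: n₀ = 1.960² × 0.79 × 0.21 / 0.027² ≈ 874.24, so n₀ = 875.
Finite population correction with N = 1,425: n = n₀ / (1 + (n₀−1)/N) = 875 / (1 + 874/1425) = 875 / 1.6133 ≈ 542.36.
Rounding up, n = 543.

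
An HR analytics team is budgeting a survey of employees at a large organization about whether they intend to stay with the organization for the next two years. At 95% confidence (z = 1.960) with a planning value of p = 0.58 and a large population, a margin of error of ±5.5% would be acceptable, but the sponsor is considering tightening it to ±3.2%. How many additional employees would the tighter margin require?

At ±5.5%: n = 1.960² × 0.2436 / 0.055² ≈ 309.36 → 310.
At ±3.2%: n = 1.960² × 0.2436 / 0.032² ≈ 913.88 → 914.
Additional respondents: 914 − 310 = 604.

604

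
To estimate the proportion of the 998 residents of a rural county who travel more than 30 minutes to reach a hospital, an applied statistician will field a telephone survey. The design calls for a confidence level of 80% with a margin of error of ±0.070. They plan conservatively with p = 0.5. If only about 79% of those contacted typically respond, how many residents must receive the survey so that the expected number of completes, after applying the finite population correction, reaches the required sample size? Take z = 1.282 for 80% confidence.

Completed interviews needed (unadjusted): n₀ = 1.282² × 0.2500 / 0.070² ≈ 83.85 → 84.
FPC for N = 998: n = 84 / (1 + 83/998) = 84 / 1.0832 ≈ 77.55 → 78.
At a 79% response rate, contacts needed = 78 / 0.79 ≈ 98.73 → 99.

99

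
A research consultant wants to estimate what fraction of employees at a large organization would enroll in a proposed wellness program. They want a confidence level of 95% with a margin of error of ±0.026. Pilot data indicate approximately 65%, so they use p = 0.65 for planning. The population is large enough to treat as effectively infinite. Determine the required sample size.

1293

For 95% confidence, z = 1.96.
With p = 0.65, p(1−p) = 0.2275.
n = z²·p(1−p)/E² = 1.96² × 0.2275 / 0.026² = 3.8416 × 0.2275 / 0.000676 ≈ 1292.85.
Rounding up gives n = 1293.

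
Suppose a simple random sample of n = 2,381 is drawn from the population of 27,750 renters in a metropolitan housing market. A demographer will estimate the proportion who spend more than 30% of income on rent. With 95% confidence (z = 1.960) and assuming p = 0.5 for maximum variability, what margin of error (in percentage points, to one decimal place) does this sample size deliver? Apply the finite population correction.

Finite-population factor: (N−n)/(N−1) = (27750−2381)/(27750−1) = 0.9142.
SE(p̂) = √[p(1−p)/n · (N−n)/(N−1)] = √[0.2500/2381 × 0.9142] = 0.00980.
E = z × SE = 1.960 × 0.00980 = 0.01920 ≈ 1.9 percentage points.

1.9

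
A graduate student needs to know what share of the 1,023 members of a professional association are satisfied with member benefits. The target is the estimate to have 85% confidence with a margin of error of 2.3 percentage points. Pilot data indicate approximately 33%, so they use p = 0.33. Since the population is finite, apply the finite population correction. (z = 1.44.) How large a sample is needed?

Unadjusted: n₀ = 1.44² × 0.33 × 0.67 / 0.023² ≈ 866.68, so n₀ = 867.
Finite population correction with N = 1,023: n = n₀ / (1 + (n₀−1)/N) = 867 / (1 + 866/1023) = 867 / 1.8465 ≈ 469.53.
Rounding up, n = 470.

470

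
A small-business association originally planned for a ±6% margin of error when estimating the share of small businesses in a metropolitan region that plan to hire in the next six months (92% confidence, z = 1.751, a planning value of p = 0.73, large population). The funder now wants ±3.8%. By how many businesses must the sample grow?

At ±6%: n = 1.751² × 0.1971 / 0.060² ≈ 167.86 → 168.
At ±3.8%: n = 1.751² × 0.1971 / 0.038² ≈ 418.50 → 419.
Additional respondents: 419 − 168 = 251.

251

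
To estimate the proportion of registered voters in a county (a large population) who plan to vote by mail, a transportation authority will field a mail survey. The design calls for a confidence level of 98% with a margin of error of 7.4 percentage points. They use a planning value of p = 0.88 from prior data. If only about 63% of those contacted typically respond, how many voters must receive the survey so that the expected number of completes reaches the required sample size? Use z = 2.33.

Completed interviews needed: n₀ = 2.33² × 0.1056 / 0.074² ≈ 104.69 → 105.
At a 63% response rate, contacts needed = 105 / 0.63 ≈ 166.67 → 167.

167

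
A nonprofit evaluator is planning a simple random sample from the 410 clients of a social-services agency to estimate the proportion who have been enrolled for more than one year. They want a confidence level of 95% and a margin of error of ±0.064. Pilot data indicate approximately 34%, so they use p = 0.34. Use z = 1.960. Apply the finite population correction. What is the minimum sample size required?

140

Unadjusted: n₀ = 1.960² × 0.34 × 0.66 / 0.064² ≈ 210.46, so n₀ = 211.
Finite population correction with N = 410: n = n₀ / (1 + (n₀−1)/N) = 211 / (1 + 210/410) = 211 / 1.5122 ≈ 139.53.
Rounding up, n = 140.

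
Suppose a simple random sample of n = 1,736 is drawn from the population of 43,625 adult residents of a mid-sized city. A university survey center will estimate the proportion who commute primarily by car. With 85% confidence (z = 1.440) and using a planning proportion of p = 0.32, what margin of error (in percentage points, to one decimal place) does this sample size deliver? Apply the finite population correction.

Finite-population factor: (N−n)/(N−1) = (43625−1736)/(43625−1) = 0.9602.
SE(p̂) = √[p(1−p)/n · (N−n)/(N−1)] = √[0.2176/1736 × 0.9602] = 0.01097.
E = z × SE = 1.440 × 0.01097 = 0.01580 ≈ 1.6 percentage points.

1.6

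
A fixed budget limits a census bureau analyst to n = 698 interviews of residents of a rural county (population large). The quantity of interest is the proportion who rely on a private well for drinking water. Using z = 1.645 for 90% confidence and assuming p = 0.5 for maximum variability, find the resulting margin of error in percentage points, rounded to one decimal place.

3.1

SE(p̂) = √[p(1−p)/n] = √[0.2500/698] = 0.01893.
E = z × SE = 1.645 × 0.01893 = 0.03113, or 3.1 percentage points.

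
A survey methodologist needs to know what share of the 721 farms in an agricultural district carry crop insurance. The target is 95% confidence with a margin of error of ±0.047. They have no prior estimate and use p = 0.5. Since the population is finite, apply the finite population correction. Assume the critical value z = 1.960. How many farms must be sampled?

Unadjusted: n₀ = 1.960² × 0.50 × 0.50 / 0.047² ≈ 434.77, so n₀ = 435.
Finite population correction with N = 721: n = n₀ / (1 + (n₀−1)/N) = 435 / (1 + 434/721) = 435 / 1.6019 ≈ 271.55.
Rounding up, n = 272.

272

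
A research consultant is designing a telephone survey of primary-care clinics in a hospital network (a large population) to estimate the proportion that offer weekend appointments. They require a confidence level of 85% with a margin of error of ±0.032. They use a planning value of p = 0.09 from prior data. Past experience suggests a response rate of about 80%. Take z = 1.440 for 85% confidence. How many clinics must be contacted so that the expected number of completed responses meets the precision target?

Completed interviews needed: n₀ = 1.440² × 0.0819 / 0.032² ≈ 165.85 → 166.
At an 80% response rate, contacts needed = 166 / 0.80 ≈ 207.50 → 208.

208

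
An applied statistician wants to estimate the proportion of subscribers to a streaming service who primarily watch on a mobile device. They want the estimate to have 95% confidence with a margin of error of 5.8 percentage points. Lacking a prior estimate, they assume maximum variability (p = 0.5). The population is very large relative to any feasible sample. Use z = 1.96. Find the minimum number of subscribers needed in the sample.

With p = 0.5, p(1−p) = 0.25.
n = z²·p(1−p)/E² = 1.96² × 0.2500 / 0.058² = 3.8416 × 0.2500 / 0.003364 ≈ 285.49.
Rounding up gives n = 286.

286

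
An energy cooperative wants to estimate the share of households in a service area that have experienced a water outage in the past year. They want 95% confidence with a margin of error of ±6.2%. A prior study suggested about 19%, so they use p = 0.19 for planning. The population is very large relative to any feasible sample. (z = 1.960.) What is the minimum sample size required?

With p = 0.19, p(1−p) = 0.1539.
n = z²·p(1−p)/E² = 1.960² × 0.1539 / 0.062² = 3.8416 × 0.1539 / 0.003844 ≈ 153.80.
Rounding up gives n = 154.

154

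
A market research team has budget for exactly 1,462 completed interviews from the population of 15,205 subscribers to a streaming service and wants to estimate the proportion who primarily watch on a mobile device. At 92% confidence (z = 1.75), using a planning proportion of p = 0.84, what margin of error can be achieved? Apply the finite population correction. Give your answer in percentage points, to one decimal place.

1.6

Finite-population factor: (N−n)/(N−1) = (15205−1462)/(15205−1) = 0.9039.
SE(p̂) = √[p(1−p)/n · (N−n)/(N−1)] = √[0.1344/1462 × 0.9039] = 0.00912.
E = z × SE = 1.75 × 0.00912 = 0.01595 ≈ 1.6 percentage points.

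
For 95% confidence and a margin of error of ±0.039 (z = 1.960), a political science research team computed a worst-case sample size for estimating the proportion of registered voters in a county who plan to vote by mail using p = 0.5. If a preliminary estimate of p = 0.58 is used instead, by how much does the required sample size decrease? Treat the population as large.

16

Conservative (p = 0.5): n = 1.960² × 0.25 / 0.039² ≈ 631.43 → 632.
Using p = 0.58: p(1−p) = 0.2436, so n = 1.960² × 0.2436 / 0.039² ≈ 615.26 → 616.
Reduction: 632 − 616 = 16.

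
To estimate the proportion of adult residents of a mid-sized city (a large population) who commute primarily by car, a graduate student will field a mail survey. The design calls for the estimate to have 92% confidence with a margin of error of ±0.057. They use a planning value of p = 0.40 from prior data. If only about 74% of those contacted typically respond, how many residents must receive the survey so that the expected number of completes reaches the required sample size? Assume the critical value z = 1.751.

Completed interviews needed: n₀ = 1.751² × 0.2400 / 0.057² ≈ 226.48 → 227.
At a 74% response rate, contacts needed = 227 / 0.74 ≈ 306.76 → 307.

307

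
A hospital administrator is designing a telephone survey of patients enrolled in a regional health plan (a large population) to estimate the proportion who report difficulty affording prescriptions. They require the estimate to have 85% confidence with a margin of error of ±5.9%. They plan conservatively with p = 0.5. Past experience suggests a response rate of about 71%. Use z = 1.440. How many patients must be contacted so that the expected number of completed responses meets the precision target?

Completed interviews needed: n₀ = 1.440² × 0.2500 / 0.059² ≈ 148.92 → 149.
At a 71% response rate, contacts needed = 149 / 0.71 ≈ 209.86 → 210.

210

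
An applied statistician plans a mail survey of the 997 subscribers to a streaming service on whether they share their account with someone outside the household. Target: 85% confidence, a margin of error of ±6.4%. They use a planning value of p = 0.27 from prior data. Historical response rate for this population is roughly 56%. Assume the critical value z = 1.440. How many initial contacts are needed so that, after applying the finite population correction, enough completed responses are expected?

163

Completed interviews needed (unadjusted): n₀ = 1.440² × 0.1971 / 0.064² ≈ 99.78 → 100.
FPC for N = 997: n = 100 / (1 + 99/997) = 100 / 1.0993 ≈ 90.97 → 91.
At a 56% response rate, contacts needed = 91 / 0.56 ≈ 162.50 → 163.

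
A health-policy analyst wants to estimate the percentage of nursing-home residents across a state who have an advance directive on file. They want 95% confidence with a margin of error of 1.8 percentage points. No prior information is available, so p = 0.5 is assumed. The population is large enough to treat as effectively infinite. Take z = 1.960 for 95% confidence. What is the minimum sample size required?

With p = 0.5, p(1−p) = 0.25.
n = z²·p(1−p)/E² = 1.960² × 0.2500 / 0.018² = 3.8416 × 0.2500 / 0.000324 ≈ 2964.20.
Rounding up gives n = 2965.

2965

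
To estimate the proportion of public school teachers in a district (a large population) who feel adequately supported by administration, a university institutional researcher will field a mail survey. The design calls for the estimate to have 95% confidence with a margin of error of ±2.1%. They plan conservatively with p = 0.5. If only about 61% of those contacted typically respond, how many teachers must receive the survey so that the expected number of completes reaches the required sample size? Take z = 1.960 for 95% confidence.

Completed interviews needed: n₀ = 1.960² × 0.2500 / 0.021² ≈ 2177.78 → 2178.
At a 61% response rate, contacts needed = 2178 / 0.61 ≈ 3570.49 → 3571.

3571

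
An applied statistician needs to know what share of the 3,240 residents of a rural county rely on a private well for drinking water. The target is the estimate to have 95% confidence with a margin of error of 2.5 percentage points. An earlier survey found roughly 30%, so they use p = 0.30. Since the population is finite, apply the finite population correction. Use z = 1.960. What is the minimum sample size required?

Unadjusted: n₀ = 1.960² × 0.30 × 0.70 / 0.025² ≈ 1290.78, so n₀ = 1291.
Finite population correction with N = 3,240: n = n₀ / (1 + (n₀−1)/N) = 1291 / (1 + 1290/3240) = 1291 / 1.3981 ≈ 923.36.
Rounding up, n = 924.

924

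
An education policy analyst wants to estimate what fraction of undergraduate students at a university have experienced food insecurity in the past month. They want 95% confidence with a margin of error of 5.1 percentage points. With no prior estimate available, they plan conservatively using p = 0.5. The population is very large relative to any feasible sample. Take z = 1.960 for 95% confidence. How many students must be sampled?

370

With p = 0.5, p(1−p) = 0.25.
n = z²·p(1−p)/E² = 1.960² × 0.2500 / 0.051² = 3.8416 × 0.2500 / 0.002601 ≈ 369.24.
Rounding up gives n = 370.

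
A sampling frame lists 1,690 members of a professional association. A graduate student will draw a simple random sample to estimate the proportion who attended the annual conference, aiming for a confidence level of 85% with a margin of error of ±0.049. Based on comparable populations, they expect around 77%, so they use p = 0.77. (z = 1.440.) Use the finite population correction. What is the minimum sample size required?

141

Unadjusted: n₀ = 1.440² × 0.77 × 0.23 / 0.049² ≈ 152.95, so n₀ = 153.
Finite population correction with N = 1,690: n = n₀ / (1 + (n₀−1)/N) = 153 / (1 + 152/1690) = 153 / 1.0899 ≈ 140.37.
Rounding up, n = 141.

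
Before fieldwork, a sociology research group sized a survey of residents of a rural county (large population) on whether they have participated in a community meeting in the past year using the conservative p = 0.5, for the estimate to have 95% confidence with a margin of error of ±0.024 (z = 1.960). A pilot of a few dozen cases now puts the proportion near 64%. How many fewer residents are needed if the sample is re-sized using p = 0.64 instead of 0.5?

131

Conservative (p = 0.5): n = 1.960² × 0.25 / 0.024² ≈ 1667.36 → 1668.
Using p = 0.64: p(1−p) = 0.2304, so n = 1.960² × 0.2304 / 0.024² ≈ 1536.64 → 1537.
Reduction: 1668 − 1537 = 131.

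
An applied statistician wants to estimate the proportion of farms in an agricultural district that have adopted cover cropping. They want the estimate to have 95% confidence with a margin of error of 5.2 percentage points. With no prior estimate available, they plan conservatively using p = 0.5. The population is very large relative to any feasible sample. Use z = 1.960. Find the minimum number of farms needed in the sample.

356

With p = 0.5, p(1−p) = 0.25.
n = z²·p(1−p)/E² = 1.960² × 0.2500 / 0.052² = 3.8416 × 0.2500 / 0.002704 ≈ 355.18.
Rounding up gives n = 356.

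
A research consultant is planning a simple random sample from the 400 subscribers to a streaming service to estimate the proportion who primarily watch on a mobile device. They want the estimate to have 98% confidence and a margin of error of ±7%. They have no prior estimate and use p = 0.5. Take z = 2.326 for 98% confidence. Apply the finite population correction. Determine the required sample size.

164

Unadjusted: n₀ = 2.326² × 0.50 × 0.50 / 0.070² ≈ 276.03, so n₀ = 277.
Finite population correction with N = 400: n = n₀ / (1 + (n₀−1)/N) = 277 / (1 + 276/400) = 277 / 1.6900 ≈ 163.91.
Rounding up, n = 164.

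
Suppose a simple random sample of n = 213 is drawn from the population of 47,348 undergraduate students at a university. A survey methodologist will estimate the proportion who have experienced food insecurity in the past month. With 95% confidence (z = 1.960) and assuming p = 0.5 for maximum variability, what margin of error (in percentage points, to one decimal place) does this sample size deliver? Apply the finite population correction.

Finite-population factor: (N−n)/(N−1) = (47348−213)/(47348−1) = 0.9955.
SE(p̂) = √[p(1−p)/n · (N−n)/(N−1)] = √[0.2500/213 × 0.9955] = 0.03418.
E = z × SE = 1.960 × 0.03418 = 0.06700 ≈ 6.7 percentage points.

6.7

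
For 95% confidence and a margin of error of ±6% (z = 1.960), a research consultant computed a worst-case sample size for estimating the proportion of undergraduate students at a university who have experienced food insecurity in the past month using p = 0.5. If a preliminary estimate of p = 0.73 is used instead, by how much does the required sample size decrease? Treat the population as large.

Conservative (p = 0.5): n = 1.960² × 0.25 / 0.060² ≈ 266.78 → 267.
Using p = 0.73: p(1−p) = 0.1971, so n = 1.960² × 0.1971 / 0.060² ≈ 210.33 → 211.
Reduction: 267 − 211 = 56.

56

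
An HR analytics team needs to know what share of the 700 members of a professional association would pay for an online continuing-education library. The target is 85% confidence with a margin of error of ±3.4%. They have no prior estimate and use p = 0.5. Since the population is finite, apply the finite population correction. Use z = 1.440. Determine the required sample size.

274

Unadjusted: n₀ = 1.440² × 0.50 × 0.50 / 0.034² ≈ 448.44, so n₀ = 449.
Finite population correction with N = 700: n = n₀ / (1 + (n₀−1)/N) = 449 / (1 + 448/700) = 449 / 1.6400 ≈ 273.78.
Rounding up, n = 274.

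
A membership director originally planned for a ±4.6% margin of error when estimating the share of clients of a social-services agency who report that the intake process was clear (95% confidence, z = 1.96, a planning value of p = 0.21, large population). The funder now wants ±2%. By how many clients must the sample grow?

At ±4.6%: n = 1.96² × 0.1659 / 0.046² ≈ 301.19 → 302.
At ±2%: n = 1.96² × 0.1659 / 0.020² ≈ 1593.30 → 1594.
Additional respondents: 1594 − 302 = 1292.

1292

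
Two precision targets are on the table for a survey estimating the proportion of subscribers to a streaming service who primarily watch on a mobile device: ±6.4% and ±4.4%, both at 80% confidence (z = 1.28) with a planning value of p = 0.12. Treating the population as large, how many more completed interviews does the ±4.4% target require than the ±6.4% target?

At ±6.4%: n = 1.28² × 0.1056 / 0.064² ≈ 42.24 → 43.
At ±4.4%: n = 1.28² × 0.1056 / 0.044² ≈ 89.37 → 90.
Additional respondents: 90 − 43 = 47.

47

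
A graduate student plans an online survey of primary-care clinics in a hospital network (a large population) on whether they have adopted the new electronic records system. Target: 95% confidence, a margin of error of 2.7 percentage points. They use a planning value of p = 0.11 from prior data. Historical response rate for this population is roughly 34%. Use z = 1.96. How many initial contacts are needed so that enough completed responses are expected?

1518

Completed interviews needed: n₀ = 1.96² × 0.0979 / 0.027² ≈ 515.90 → 516.
At a 34% response rate, contacts needed = 516 / 0.34 ≈ 1517.65 → 1518.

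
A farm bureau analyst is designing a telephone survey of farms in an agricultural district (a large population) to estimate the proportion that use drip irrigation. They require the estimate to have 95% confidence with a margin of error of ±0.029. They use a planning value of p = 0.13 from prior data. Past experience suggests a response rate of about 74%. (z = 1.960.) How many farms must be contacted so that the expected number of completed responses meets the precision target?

699

Completed interviews needed: n₀ = 1.960² × 0.1131 / 0.029² ≈ 516.63 → 517.
At a 74% response rate, contacts needed = 517 / 0.74 ≈ 698.65 → 699.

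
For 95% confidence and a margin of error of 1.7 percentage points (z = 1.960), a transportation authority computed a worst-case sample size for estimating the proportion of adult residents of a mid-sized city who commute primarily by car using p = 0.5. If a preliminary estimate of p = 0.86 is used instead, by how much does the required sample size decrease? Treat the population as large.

1723

Conservative (p = 0.5): n = 1.960² × 0.25 / 0.017² ≈ 3323.18 → 3324.
Using p = 0.86: p(1−p) = 0.1204, so n = 1.960² × 0.1204 / 0.017² ≈ 1600.45 → 1601.
Reduction: 3324 − 1601 = 1723.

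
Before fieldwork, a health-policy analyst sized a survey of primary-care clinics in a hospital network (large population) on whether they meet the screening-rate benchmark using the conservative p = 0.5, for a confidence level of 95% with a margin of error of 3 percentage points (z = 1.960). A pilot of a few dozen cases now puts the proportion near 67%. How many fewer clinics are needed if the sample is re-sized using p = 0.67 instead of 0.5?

124

Conservative (p = 0.5): n = 1.960² × 0.25 / 0.030² ≈ 1067.11 → 1068.
Using p = 0.67: p(1−p) = 0.2211, so n = 1.960² × 0.2211 / 0.030² ≈ 943.75 → 944.
Reduction: 1068 − 944 = 124.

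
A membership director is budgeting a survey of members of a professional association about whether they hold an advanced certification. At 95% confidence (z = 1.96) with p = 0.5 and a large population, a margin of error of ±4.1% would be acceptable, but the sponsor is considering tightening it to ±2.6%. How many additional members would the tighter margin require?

At ±4.1%: n = 1.96² × 0.2500 / 0.041² ≈ 571.33 → 572.
At ±2.6%: n = 1.96² × 0.2500 / 0.026² ≈ 1420.71 → 1421.
Additional respondents: 1421 − 572 = 849.

849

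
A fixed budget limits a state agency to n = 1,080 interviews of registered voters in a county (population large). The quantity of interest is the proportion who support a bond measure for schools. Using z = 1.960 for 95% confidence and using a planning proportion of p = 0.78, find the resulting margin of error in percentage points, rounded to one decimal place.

SE(p̂) = √[p(1−p)/n] = √[0.1716/1080] = 0.01261.
E = z × SE = 1.960 × 0.01261 = 0.02471, or 2.5 percentage points.

2.5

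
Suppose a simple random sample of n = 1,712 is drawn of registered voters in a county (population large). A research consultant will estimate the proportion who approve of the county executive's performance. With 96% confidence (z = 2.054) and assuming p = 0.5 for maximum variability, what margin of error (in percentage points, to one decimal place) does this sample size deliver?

2.5

SE(p̂) = √[p(1−p)/n] = √[0.2500/1712] = 0.01208.
E = z × SE = 2.054 × 0.01208 = 0.02482, or 2.5 percentage points.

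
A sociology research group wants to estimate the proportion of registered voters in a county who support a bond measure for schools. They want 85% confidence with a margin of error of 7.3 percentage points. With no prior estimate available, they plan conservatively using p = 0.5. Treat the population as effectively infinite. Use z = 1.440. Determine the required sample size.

98

With p = 0.5, p(1−p) = 0.25.
n = z²·p(1−p)/E² = 1.440² × 0.2500 / 0.073² = 2.0736 × 0.2500 / 0.005329 ≈ 97.28.
Rounding up gives n = 98.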